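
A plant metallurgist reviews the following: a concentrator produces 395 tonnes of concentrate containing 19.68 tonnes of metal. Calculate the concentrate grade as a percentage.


Grade = (metal in concentrate / concentrate mass) * 100
= (19.68 / 395) * 100
= 0.04982278481 * 100
= 4.9823%

4.9823%


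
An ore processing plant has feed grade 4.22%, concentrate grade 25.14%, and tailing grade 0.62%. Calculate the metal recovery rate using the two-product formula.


87.4651%

Using the two-product formula:
R = 100 * c * (f - t) / (f * (c - t))
Numerator = 100 * 25.14 * (4.22 - 0.62)
= 100 * 25.14 * 3.6
= 9050.4
Denominator = 4.22 * (25.14 - 0.62)
= 4.22 * 24.52
= 103.4744
R = 9050.4 / 103.4744
= 87.4651%


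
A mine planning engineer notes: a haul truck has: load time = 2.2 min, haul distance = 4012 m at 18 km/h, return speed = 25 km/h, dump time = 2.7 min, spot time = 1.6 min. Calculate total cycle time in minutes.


Convert haul speed to m/min: 18 * 1000/60 = 300 m/min
Haul time = 4012 / 300 = 13.37333333 min
Convert return speed to m/min: 25 * 1000/60 = 416.6666667 m/min
Return time = 4012 / 416.6666667 = 9.6288 min
Total cycle time:
= 2.2 + 13.37333333 + 2.7 + 9.6288 + 1.6
= 29.5021 min

29.5021 min


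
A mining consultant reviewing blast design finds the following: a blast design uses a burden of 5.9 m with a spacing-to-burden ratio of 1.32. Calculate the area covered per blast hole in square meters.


First, find the spacing:
Spacing = burden * ratio = 5.9 * 1.32
= 7.788 m
Then, calculate the area:
Area = burden * spacing = 5.9 * 7.788
= 45.9492 m^2

45.9492 m^2


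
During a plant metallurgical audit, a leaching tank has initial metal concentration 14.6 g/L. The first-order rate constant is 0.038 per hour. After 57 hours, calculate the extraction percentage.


88.5365%

Compute the exponent:
-k * t = -0.038 * 57 = -2.166
Remaining concentration:
C = 14.6 * exp(-2.166)
= 14.6 * 0.114635242
= 1.673674533 g/L
Extracted = 14.6 - 1.673674533 = 12.92632547 g/L
Extraction % = 12.92632547 / 14.6 * 100
= 88.5365%


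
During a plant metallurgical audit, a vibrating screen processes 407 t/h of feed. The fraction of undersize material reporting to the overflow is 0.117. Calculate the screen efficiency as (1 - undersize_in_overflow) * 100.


88.3%

Screen efficiency = (1 - fraction of undersize in overflow) * 100
= (1 - 0.117) * 100
= 0.883 * 100
= 88.3%


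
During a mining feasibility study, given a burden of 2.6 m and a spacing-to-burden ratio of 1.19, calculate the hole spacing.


Spacing = burden * ratio
= 2.6 * 1.19
= 3.094 m

3.094 m


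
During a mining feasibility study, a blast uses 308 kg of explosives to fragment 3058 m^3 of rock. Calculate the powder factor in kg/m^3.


Powder factor = explosive mass / rock volume
= 308 / 3058
= 0.1007 kg/m^3

0.1007 kg/m^3


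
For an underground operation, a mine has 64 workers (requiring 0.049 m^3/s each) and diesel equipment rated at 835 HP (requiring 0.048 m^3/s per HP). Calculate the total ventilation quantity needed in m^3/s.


Airflow for workers:
Q_people = 64 * 0.049 = 3.136 m^3/s
Airflow for diesel equipment:
Q_diesel = 835 * 0.048 = 40.08 m^3/s
Total ventilation:
Q_total = 3.136 + 40.08
= 43.216 m^3/s

43.216 m^3/s


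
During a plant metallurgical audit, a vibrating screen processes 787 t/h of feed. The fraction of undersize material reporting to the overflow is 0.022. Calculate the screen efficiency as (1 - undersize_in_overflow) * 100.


97.8%

Screen efficiency = (1 - fraction of undersize in overflow) * 100
= (1 - 0.022) * 100
= 0.978 * 100
= 97.8%


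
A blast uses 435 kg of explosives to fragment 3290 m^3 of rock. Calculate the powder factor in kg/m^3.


0.1322 kg/m^3

Powder factor = explosive mass / rock volume
= 435 / 3290
= 0.1322 kg/m^3


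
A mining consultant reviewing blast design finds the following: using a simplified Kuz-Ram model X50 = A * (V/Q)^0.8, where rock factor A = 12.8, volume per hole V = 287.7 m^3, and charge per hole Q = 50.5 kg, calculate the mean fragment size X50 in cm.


51.4907 cm

Compute V/Q:
V/Q = 287.7 / 50.5 = 5.697029703
Raise to the power 0.8:
(V/Q)^0.8 = 5.697029703^0.8 = 4.022710573
Multiply by A:
X50 = 12.8 * 4.022710573
= 51.4907 cm


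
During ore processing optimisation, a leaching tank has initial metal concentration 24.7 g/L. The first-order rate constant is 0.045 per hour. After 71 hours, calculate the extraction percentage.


Compute the exponent:
-k * t = -0.045 * 71 = -3.195
Remaining concentration:
C = 24.7 * exp(-3.195)
= 24.7 * 0.04096652538
= 1.011873177 g/L
Extracted = 24.7 - 1.011873177 = 23.68812682 g/L
Extraction % = 23.68812682 / 24.7 * 100
= 95.9033%

95.9033%


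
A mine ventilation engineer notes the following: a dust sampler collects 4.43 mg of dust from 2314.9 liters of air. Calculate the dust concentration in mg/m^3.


1.9137 mg/m^3

Convert liters to m^3: 1 m^3 = 1000 L
Concentration = mass / volume * 1000
= 4.43 / 2314.9 * 1000
= 0.001913689576 * 1000
= 1.9137 mg/m^3


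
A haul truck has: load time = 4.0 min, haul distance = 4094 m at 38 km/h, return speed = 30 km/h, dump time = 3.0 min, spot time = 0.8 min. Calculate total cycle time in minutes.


22.4522 min

Convert haul speed to m/min: 38 * 1000/60 = 633.3333333 m/min
Haul time = 4094 / 633.3333333 = 6.464210526 min
Convert return speed to m/min: 30 * 1000/60 = 500 m/min
Return time = 4094 / 500 = 8.188 min
Total cycle time:
= 4.0 + 6.464210526 + 3.0 + 8.188 + 0.8
= 22.4522 min


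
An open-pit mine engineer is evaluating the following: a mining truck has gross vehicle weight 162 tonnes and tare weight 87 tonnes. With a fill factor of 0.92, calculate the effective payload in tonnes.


Maximum payload = gross - tare
= 162 - 87 = 75 tonnes
Effective payload = max payload * fill factor
= 75 * 0.92
= 69.0 tonnes

69.0 tonnes


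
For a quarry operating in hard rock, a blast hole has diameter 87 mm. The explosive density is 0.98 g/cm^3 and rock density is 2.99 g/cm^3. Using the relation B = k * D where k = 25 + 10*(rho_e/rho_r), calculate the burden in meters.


2.4602 m

First, compute k:
rho_e / rho_r = 0.98 / 2.99 = 0.3277591973
k = 25 + 10 * 0.3277591973 = 28.27759197
Then, compute burden:
B = k * D / 1000 = 28.27759197 * 87 / 1000
= 2460.150502 / 1000
= 2.4602 m


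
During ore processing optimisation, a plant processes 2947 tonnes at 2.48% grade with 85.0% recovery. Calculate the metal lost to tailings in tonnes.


Total metal in feed:
= 2947 * 2.48 / 100 = 73.0856 tonnes
Metal recovered:
= 73.0856 * 85.0 / 100 = 62.12276 tonnes
Metal lost to tailings:
= 73.0856 - 62.12276
= 10.9628 tonnes

10.9628 tonnes


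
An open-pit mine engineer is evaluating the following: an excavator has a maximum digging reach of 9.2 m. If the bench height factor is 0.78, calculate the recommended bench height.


7.176 m

Bench height = reach * factor
= 9.2 * 0.78
= 7.176 m


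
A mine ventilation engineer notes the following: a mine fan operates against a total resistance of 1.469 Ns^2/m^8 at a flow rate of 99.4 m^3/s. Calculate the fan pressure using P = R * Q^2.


14514.2488 Pa

Compute Q^2:
Q^2 = 99.4^2 = 9880.36
Compute pressure:
P = R * Q^2 = 1.469 * 9880.36
= 14514.2488 Pa


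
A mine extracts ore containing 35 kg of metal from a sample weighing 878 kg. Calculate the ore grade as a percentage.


3.9863%

Ore grade = (metal mass / ore mass) * 100
= (35 / 878) * 100
= 0.03986332574 * 100
= 3.9863%


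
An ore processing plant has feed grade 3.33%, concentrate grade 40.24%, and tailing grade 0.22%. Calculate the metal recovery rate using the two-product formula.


Using the two-product formula:
R = 100 * c * (f - t) / (f * (c - t))
Numerator = 100 * 40.24 * (3.33 - 0.22)
= 100 * 40.24 * 3.11
= 12514.64
Denominator = 3.33 * (40.24 - 0.22)
= 3.33 * 40.02
= 133.2666
R = 12514.64 / 133.2666
= 93.9068%

93.9068%


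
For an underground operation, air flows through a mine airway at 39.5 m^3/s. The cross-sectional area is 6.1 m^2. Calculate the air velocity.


6.4754 m/s

Velocity = flow rate / cross-sectional area
= 39.5 / 6.1
= 6.4754 m/s


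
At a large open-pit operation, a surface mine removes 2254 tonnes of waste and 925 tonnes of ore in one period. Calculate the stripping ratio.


Stripping ratio = waste tonnage / ore tonnage
= 2254 / 925
= 2.4368

2.4368


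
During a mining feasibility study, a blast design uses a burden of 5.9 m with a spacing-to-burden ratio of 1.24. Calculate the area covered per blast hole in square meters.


43.1644 m^2

First, find the spacing:
Spacing = burden * ratio = 5.9 * 1.24
= 7.316 m
Then, calculate the area:
Area = burden * spacing = 5.9 * 7.316
= 43.1644 m^2


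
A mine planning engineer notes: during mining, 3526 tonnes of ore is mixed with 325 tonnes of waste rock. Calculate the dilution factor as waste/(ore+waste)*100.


Total material = ore + waste
= 3526 + 325 = 3851 tonnes
Dilution = waste / total * 100
= 325 / 3851 * 100
= 0.08439366398 * 100
= 8.4394%

8.4394%


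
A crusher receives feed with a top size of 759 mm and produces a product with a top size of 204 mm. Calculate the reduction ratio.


Reduction ratio = feed size / product size
= 759 / 204
= 3.7206

3.7206


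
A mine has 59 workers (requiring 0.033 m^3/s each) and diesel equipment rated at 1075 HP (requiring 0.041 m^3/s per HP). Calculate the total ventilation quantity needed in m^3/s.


46.022 m^3/s

Airflow for workers:
Q_people = 59 * 0.033 = 1.947 m^3/s
Airflow for diesel equipment:
Q_diesel = 1075 * 0.041 = 44.075 m^3/s
Total ventilation:
Q_total = 1.947 + 44.075
= 46.022 m^3/s


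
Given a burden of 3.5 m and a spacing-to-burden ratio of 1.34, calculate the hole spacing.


4.69 m

Spacing = burden * ratio
= 3.5 * 1.34
= 4.69 m


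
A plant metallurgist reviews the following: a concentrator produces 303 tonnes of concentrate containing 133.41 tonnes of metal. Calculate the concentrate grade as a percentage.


Grade = (metal in concentrate / concentrate mass) * 100
= (133.41 / 303) * 100
= 0.4402970297 * 100
= 44.0297%

44.0297%


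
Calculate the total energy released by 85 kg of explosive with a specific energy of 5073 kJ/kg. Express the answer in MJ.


431.205 MJ

Energy = mass * specific_energy / 1000
= 85 * 5073 / 1000
= 431205 / 1000
= 431.205 MJ


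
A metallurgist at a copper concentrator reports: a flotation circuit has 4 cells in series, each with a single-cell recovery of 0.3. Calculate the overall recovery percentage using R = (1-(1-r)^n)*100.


75.99%

Complement of single-cell recovery:
1 - r = 1 - 0.3 = 0.7
Raise to power n:
(1 - r)^4 = 0.7^4 = 0.2401
Overall recovery:
R = (1 - 0.2401) * 100
= 75.99%


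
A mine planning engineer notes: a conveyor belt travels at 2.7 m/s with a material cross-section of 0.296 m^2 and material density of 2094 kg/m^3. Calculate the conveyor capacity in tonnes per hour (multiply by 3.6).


Volumetric flow = speed * area
= 2.7 * 0.296 = 0.7992 m^3/s
Mass flow = volumetric * density
= 0.7992 * 2094 = 1673.5248 kg/s
Convert to t/h: multiply by 3.6
Capacity = 1673.5248 * 3.6
= 6024.6893 t/h

6024.6893 t/h


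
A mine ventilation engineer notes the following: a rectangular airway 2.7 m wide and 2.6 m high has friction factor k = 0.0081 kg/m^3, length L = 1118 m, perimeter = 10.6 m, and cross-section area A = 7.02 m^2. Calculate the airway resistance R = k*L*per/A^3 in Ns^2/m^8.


0.2775 Ns^2/m^8

Compute the numerator:
k * L * per = 0.0081 * 1118 * 10.6
= 95.99148
Compute the denominator:
A^3 = 7.02^3 = 345.948408
Resistance:
R = 95.99148 / 345.948408
= 0.2775 Ns^2/m^8


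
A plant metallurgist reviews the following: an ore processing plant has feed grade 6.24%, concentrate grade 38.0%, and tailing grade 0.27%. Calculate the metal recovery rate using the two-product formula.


96.3577%

Using the two-product formula:
R = 100 * c * (f - t) / (f * (c - t))
Numerator = 100 * 38.0 * (6.24 - 0.27)
= 100 * 38.0 * 5.97
= 22686.0
Denominator = 6.24 * (38.0 - 0.27)
= 6.24 * 37.73
= 235.4352
R = 22686.0 / 235.4352
= 96.3577%


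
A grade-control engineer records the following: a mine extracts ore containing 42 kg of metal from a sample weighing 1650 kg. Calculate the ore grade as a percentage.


Ore grade = (metal mass / ore mass) * 100
= (42 / 1650) * 100
= 0.02545454545 * 100
= 2.5455%

2.5455%


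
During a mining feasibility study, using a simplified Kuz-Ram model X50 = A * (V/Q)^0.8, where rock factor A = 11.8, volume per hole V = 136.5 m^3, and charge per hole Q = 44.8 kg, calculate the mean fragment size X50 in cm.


Compute V/Q:
V/Q = 136.5 / 44.8 = 3.046875
Raise to the power 0.8:
(V/Q)^0.8 = 3.046875^0.8 = 2.43828075
Multiply by A:
X50 = 11.8 * 2.43828075
= 28.7717 cm

28.7717 cm


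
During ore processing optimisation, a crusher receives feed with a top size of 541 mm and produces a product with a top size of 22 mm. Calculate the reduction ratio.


24.5909

Reduction ratio = feed size / product size
= 541 / 22
= 24.5909


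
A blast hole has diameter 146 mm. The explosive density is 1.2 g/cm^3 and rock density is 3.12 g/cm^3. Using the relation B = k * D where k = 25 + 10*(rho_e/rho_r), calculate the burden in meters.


4.2115 m

First, compute k:
rho_e / rho_r = 1.2 / 3.12 = 0.3846153846
k = 25 + 10 * 0.3846153846 = 28.84615385
Then, compute burden:
B = k * D / 1000 = 28.84615385 * 146 / 1000
= 4211.538462 / 1000
= 4.2115 m


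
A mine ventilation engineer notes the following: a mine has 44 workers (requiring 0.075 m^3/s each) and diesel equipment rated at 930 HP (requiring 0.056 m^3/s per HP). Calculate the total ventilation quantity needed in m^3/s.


Airflow for workers:
Q_people = 44 * 0.075 = 3.3 m^3/s
Airflow for diesel equipment:
Q_diesel = 930 * 0.056 = 52.08 m^3/s
Total ventilation:
Q_total = 3.3 + 52.08
= 55.38 m^3/s

55.38 m^3/s


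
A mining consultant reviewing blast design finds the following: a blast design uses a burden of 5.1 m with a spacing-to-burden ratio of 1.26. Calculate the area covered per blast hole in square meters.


First, find the spacing:
Spacing = burden * ratio = 5.1 * 1.26
= 6.426 m
Then, calculate the area:
Area = burden * spacing = 5.1 * 6.426
= 32.7726 m^2

32.7726 m^2


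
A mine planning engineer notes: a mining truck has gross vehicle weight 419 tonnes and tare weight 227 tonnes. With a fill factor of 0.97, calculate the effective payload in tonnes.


Maximum payload = gross - tare
= 419 - 227 = 192 tonnes
Effective payload = max payload * fill factor
= 192 * 0.97
= 186.24 tonnes

186.24 tonnes


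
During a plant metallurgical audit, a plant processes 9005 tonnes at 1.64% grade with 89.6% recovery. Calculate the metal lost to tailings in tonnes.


Total metal in feed:
= 9005 * 1.64 / 100 = 147.682 tonnes
Metal recovered:
= 147.682 * 89.6 / 100 = 132.323072 tonnes
Metal lost to tailings:
= 147.682 - 132.323072
= 15.3589 tonnes

15.3589 tonnes


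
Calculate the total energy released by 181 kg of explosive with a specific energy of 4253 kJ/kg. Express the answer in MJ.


Energy = mass * specific_energy / 1000
= 181 * 4253 / 1000
= 769793 / 1000
= 769.793 MJ

769.793 MJ


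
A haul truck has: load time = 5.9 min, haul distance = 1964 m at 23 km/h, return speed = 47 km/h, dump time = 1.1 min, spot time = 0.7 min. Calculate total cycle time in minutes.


15.3307 min

Convert haul speed to m/min: 23 * 1000/60 = 383.3333333 m/min
Haul time = 1964 / 383.3333333 = 5.123478261 min
Convert return speed to m/min: 47 * 1000/60 = 783.3333333 m/min
Return time = 1964 / 783.3333333 = 2.507234043 min
Total cycle time:
= 5.9 + 5.123478261 + 1.1 + 2.507234043 + 0.7
= 15.3307 min


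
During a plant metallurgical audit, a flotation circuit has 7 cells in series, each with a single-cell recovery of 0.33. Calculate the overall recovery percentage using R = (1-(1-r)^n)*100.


Complement of single-cell recovery:
1 - r = 1 - 0.33 = 0.67
Raise to power n:
(1 - r)^7 = 0.67^7 = 0.06060711605
Overall recovery:
R = (1 - 0.06060711605) * 100
= 93.9393%

93.9393%


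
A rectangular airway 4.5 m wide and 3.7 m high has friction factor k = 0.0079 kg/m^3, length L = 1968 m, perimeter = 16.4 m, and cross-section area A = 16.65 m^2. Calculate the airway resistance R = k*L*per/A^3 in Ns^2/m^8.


Compute the numerator:
k * L * per = 0.0079 * 1968 * 16.4
= 254.97408
Compute the denominator:
A^3 = 16.65^3 = 4615.754625
Resistance:
R = 254.97408 / 4615.754625
= 0.0552 Ns^2/m^8

0.0552 Ns^2/m^8


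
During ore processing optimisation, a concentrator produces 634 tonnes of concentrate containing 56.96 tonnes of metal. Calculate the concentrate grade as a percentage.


8.9842%

Grade = (metal in concentrate / concentrate mass) * 100
= (56.96 / 634) * 100
= 0.08984227129 * 100
= 8.9842%


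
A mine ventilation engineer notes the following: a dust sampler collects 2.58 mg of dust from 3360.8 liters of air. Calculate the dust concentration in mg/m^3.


0.7677 mg/m^3

Convert liters to m^3: 1 m^3 = 1000 L
Concentration = mass / volume * 1000
= 2.58 / 3360.8 * 1000
= 0.0007676743632 * 1000
= 0.7677 mg/m^3


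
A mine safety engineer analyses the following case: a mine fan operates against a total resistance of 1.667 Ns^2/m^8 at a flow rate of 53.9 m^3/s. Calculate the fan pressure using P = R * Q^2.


Compute Q^2:
Q^2 = 53.9^2 = 2905.21
Compute pressure:
P = R * Q^2 = 1.667 * 2905.21
= 4842.9851 Pa

4842.9851 Pa


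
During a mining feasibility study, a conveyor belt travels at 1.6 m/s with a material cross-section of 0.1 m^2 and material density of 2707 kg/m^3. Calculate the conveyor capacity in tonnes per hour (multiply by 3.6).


1559.232 t/h

Volumetric flow = speed * area
= 1.6 * 0.1 = 0.16 m^3/s
Mass flow = volumetric * density
= 0.16 * 2707 = 433.12 kg/s
Convert to t/h: multiply by 3.6
Capacity = 433.12 * 3.6
= 1559.232 t/h


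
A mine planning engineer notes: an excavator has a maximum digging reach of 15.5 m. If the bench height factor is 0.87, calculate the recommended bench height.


13.485 m

Bench height = reach * factor
= 15.5 * 0.87
= 13.485 m


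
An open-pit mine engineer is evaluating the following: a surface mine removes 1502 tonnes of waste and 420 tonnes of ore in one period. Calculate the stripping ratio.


3.5762

Stripping ratio = waste tonnage / ore tonnage
= 1502 / 420
= 3.5762


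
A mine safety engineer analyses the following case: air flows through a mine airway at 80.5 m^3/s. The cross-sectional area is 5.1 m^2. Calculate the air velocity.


15.7843 m/s

Velocity = flow rate / cross-sectional area
= 80.5 / 5.1
= 15.7843 m/s


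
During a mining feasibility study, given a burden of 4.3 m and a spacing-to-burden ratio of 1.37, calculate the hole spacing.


Spacing = burden * ratio
= 4.3 * 1.37
= 5.891 m

5.891 m


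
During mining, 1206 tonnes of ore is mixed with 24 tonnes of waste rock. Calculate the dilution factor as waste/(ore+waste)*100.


1.9512%

Total material = ore + waste
= 1206 + 24 = 1230 tonnes
Dilution = waste / total * 100
= 24 / 1230 * 100
= 0.01951219512 * 100
= 1.9512%


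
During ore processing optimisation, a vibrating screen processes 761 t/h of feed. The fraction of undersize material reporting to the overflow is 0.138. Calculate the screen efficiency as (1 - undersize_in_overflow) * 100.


Screen efficiency = (1 - fraction of undersize in overflow) * 100
= (1 - 0.138) * 100
= 0.862 * 100
= 86.2%

86.2%


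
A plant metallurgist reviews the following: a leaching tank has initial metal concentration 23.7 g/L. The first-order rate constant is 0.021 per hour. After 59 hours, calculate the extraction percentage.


Compute the exponent:
-k * t = -0.021 * 59 = -1.239
Remaining concentration:
C = 23.7 * exp(-1.239)
= 23.7 * 0.2896737469
= 6.865267801 g/L
Extracted = 23.7 - 6.865267801 = 16.8347322 g/L
Extraction % = 16.8347322 / 23.7 * 100
= 71.0326%

71.0326%


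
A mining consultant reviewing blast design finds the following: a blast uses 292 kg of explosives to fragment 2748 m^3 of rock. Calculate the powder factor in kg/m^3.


0.1063 kg/m^3

Powder factor = explosive mass / rock volume
= 292 / 2748
= 0.1063 kg/m^3


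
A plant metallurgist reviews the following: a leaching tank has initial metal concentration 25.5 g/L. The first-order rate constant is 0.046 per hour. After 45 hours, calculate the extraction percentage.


87.3814%

Compute the exponent:
-k * t = -0.046 * 45 = -2.07
Remaining concentration:
C = 25.5 * exp(-2.07)
= 25.5 * 0.1261857817
= 3.217737433 g/L
Extracted = 25.5 - 3.217737433 = 22.28226257 g/L
Extraction % = 22.28226257 / 25.5 * 100
= 87.3814%


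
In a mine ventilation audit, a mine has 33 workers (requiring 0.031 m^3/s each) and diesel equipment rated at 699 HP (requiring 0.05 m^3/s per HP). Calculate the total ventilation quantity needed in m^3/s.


Airflow for workers:
Q_people = 33 * 0.031 = 1.023 m^3/s
Airflow for diesel equipment:
Q_diesel = 699 * 0.05 = 34.95 m^3/s
Total ventilation:
Q_total = 1.023 + 34.95
= 35.973 m^3/s

35.973 m^3/s


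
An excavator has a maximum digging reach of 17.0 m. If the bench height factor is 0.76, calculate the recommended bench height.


12.92 m

Bench height = reach * factor
= 17.0 * 0.76
= 12.92 m


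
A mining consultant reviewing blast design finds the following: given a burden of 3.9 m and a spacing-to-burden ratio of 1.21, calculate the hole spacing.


Spacing = burden * ratio
= 3.9 * 1.21
= 4.719 m

4.719 m


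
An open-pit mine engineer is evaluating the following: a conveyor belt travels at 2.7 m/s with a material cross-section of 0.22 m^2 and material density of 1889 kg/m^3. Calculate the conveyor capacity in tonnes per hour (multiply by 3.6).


Volumetric flow = speed * area
= 2.7 * 0.22 = 0.594 m^3/s
Mass flow = volumetric * density
= 0.594 * 1889 = 1122.066 kg/s
Convert to t/h: multiply by 3.6
Capacity = 1122.066 * 3.6
= 4039.4376 t/h

4039.4376 t/h


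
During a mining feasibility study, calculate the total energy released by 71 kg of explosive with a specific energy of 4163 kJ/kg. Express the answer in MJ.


295.573 MJ

Energy = mass * specific_energy / 1000
= 71 * 4163 / 1000
= 295573 / 1000
= 295.573 MJ


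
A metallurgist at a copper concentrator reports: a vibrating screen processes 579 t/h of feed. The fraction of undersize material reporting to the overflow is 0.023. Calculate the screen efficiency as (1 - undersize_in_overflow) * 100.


97.7%

Screen efficiency = (1 - fraction of undersize in overflow) * 100
= (1 - 0.023) * 100
= 0.977 * 100
= 97.7%


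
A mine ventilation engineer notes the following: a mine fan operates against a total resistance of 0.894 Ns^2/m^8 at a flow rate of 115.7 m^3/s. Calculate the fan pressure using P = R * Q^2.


11967.5221 Pa

Compute Q^2:
Q^2 = 115.7^2 = 13386.49
Compute pressure:
P = R * Q^2 = 0.894 * 13386.49
= 11967.5221 Pa


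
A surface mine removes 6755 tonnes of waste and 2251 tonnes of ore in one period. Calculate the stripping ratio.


3.0009

Stripping ratio = waste tonnage / ore tonnage
= 6755 / 2251
= 3.0009


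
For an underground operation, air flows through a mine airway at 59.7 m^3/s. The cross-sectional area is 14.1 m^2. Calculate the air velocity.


Velocity = flow rate / cross-sectional area
= 59.7 / 14.1
= 4.234 m/s

4.234 m/s


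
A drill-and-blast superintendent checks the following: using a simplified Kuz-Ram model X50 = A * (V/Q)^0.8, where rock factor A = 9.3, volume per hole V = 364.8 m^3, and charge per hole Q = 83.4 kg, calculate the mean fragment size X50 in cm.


Compute V/Q:
V/Q = 364.8 / 83.4 = 4.374100719
Raise to the power 0.8:
(V/Q)^0.8 = 4.374100719^0.8 = 3.256199635
Multiply by A:
X50 = 9.3 * 3.256199635
= 30.2827 cm

30.2827 cm


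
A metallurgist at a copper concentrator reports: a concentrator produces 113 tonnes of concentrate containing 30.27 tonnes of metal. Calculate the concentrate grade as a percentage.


26.7876%

Grade = (metal in concentrate / concentrate mass) * 100
= (30.27 / 113) * 100
= 0.2678761062 * 100
= 26.7876%


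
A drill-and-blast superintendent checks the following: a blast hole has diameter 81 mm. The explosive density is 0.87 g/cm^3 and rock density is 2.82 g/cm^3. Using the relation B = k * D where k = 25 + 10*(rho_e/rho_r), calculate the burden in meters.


2.2749 m

First, compute k:
rho_e / rho_r = 0.87 / 2.82 = 0.3085106383
k = 25 + 10 * 0.3085106383 = 28.08510638
Then, compute burden:
B = k * D / 1000 = 28.08510638 * 81 / 1000
= 2274.893617 / 1000
= 2.2749 m


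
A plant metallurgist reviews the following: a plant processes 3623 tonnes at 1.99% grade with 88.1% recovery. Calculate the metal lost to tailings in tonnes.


Total metal in feed:
= 3623 * 1.99 / 100 = 72.0977 tonnes
Metal recovered:
= 72.0977 * 88.1 / 100 = 63.5180737 tonnes
Metal lost to tailings:
= 72.0977 - 63.5180737
= 8.5796 tonnes

8.5796 tonnes


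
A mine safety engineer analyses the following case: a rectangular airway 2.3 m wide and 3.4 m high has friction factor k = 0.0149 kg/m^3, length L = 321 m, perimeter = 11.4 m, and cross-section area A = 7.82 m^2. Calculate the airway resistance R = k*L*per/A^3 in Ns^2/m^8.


0.114 Ns^2/m^8

Compute the numerator:
k * L * per = 0.0149 * 321 * 11.4
= 54.52506
Compute the denominator:
A^3 = 7.82^3 = 478.211768
Resistance:
R = 54.52506 / 478.211768
= 0.114 Ns^2/m^8


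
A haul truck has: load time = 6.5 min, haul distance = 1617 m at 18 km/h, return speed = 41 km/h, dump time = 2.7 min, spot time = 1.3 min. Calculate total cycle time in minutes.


Convert haul speed to m/min: 18 * 1000/60 = 300 m/min
Haul time = 1617 / 300 = 5.39 min
Convert return speed to m/min: 41 * 1000/60 = 683.3333333 m/min
Return time = 1617 / 683.3333333 = 2.366341463 min
Total cycle time:
= 6.5 + 5.39 + 2.7 + 2.366341463 + 1.3
= 18.2563 min

18.2563 min


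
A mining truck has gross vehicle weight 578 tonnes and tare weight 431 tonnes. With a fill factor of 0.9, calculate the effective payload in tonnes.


132.3 tonnes

Maximum payload = gross - tare
= 578 - 431 = 147 tonnes
Effective payload = max payload * fill factor
= 147 * 0.9
= 132.3 tonnes


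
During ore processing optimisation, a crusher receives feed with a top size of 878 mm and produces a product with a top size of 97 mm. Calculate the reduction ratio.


Reduction ratio = feed size / product size
= 878 / 97
= 9.0515

9.0515


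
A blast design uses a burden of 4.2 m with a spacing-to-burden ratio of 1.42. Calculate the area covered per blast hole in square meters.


First, find the spacing:
Spacing = burden * ratio = 4.2 * 1.42
= 5.964 m
Then, calculate the area:
Area = burden * spacing = 4.2 * 5.964
= 25.0488 m^2

25.0488 m^2


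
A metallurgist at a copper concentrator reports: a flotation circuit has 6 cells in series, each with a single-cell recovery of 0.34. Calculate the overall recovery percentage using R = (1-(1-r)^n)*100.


91.7346%

Complement of single-cell recovery:
1 - r = 1 - 0.34 = 0.66
Raise to power n:
(1 - r)^6 = 0.66^6 = 0.08265395002
Overall recovery:
R = (1 - 0.08265395002) * 100
= 91.7346%


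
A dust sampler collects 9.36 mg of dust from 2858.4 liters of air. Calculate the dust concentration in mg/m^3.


3.2746 mg/m^3

Convert liters to m^3: 1 m^3 = 1000 L
Concentration = mass / volume * 1000
= 9.36 / 2858.4 * 1000
= 0.003274559194 * 1000
= 3.2746 mg/m^3


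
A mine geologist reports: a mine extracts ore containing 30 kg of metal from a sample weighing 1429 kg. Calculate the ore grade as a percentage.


2.0994%

Ore grade = (metal mass / ore mass) * 100
= (30 / 1429) * 100
= 0.02099370189 * 100
= 2.0994%


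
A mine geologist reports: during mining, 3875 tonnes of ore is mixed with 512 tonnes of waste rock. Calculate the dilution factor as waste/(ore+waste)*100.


Total material = ore + waste
= 3875 + 512 = 4387 tonnes
Dilution = waste / total * 100
= 512 / 4387 * 100
= 0.1167084568 * 100
= 11.6708%

11.6708%


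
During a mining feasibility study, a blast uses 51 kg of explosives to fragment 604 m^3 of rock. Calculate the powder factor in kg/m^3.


Powder factor = explosive mass / rock volume
= 51 / 604
= 0.0844 kg/m^3

0.0844 kg/m^3


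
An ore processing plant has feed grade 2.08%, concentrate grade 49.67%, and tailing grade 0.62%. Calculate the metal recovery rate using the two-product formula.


71.0795%

Using the two-product formula:
R = 100 * c * (f - t) / (f * (c - t))
Numerator = 100 * 49.67 * (2.08 - 0.62)
= 100 * 49.67 * 1.46
= 7251.82
Denominator = 2.08 * (49.67 - 0.62)
= 2.08 * 49.05
= 102.024
R = 7251.82 / 102.024
= 71.0795%


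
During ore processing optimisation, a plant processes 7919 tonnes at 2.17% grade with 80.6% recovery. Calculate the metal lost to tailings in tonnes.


Total metal in feed:
= 7919 * 2.17 / 100 = 171.8423 tonnes
Metal recovered:
= 171.8423 * 80.6 / 100 = 138.5048938 tonnes
Metal lost to tailings:
= 171.8423 - 138.5048938
= 33.3374 tonnes

33.3374 tonnes


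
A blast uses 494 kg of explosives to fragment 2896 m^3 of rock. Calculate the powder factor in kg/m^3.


0.1706 kg/m^3

Powder factor = explosive mass / rock volume
= 494 / 2896
= 0.1706 kg/m^3


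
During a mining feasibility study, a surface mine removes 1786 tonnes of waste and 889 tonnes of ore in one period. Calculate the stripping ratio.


2.009

Stripping ratio = waste tonnage / ore tonnage
= 1786 / 889
= 2.009


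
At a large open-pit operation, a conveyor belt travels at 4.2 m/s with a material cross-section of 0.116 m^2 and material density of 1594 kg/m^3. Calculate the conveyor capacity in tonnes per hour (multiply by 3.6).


Volumetric flow = speed * area
= 4.2 * 0.116 = 0.4872 m^3/s
Mass flow = volumetric * density
= 0.4872 * 1594 = 776.5968 kg/s
Convert to t/h: multiply by 3.6
Capacity = 776.5968 * 3.6
= 2795.7485 t/h

2795.7485 t/h


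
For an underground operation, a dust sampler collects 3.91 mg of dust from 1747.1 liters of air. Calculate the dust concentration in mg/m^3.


2.238 mg/m^3

Convert liters to m^3: 1 m^3 = 1000 L
Concentration = mass / volume * 1000
= 3.91 / 1747.1 * 1000
= 0.002237994391 * 1000
= 2.238 mg/m^3


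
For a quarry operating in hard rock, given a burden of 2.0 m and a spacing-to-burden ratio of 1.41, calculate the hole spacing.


Spacing = burden * ratio
= 2.0 * 1.41
= 2.82 m

2.82 m


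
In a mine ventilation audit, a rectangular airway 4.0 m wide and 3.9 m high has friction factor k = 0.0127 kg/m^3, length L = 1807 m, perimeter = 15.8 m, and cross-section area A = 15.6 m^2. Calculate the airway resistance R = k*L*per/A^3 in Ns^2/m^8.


Compute the numerator:
k * L * per = 0.0127 * 1807 * 15.8
= 362.59262
Compute the denominator:
A^3 = 15.6^3 = 3796.416
Resistance:
R = 362.59262 / 3796.416
= 0.0955 Ns^2/m^8

0.0955 Ns^2/m^8


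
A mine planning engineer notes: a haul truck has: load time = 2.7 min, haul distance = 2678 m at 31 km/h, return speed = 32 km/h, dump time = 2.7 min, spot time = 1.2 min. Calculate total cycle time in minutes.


16.8045 min

Convert haul speed to m/min: 31 * 1000/60 = 516.6666667 m/min
Haul time = 2678 / 516.6666667 = 5.183225806 min
Convert return speed to m/min: 32 * 1000/60 = 533.3333333 m/min
Return time = 2678 / 533.3333333 = 5.02125 min
Total cycle time:
= 2.7 + 5.183225806 + 2.7 + 5.02125 + 1.2
= 16.8045 min


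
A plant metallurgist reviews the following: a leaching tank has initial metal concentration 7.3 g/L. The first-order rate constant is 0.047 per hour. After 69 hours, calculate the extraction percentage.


Compute the exponent:
-k * t = -0.047 * 69 = -3.243
Remaining concentration:
C = 7.3 * exp(-3.243)
= 7.3 * 0.03904657948
= 0.2850400302 g/L
Extracted = 7.3 - 0.2850400302 = 7.01495997 g/L
Extraction % = 7.01495997 / 7.3 * 100
= 96.0953%

96.0953%


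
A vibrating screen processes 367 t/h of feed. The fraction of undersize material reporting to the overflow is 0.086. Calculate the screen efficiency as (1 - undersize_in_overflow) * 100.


91.4%

Screen efficiency = (1 - fraction of undersize in overflow) * 100
= (1 - 0.086) * 100
= 0.914 * 100
= 91.4%


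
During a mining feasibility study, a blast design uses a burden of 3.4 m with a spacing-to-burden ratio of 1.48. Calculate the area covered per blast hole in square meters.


First, find the spacing:
Spacing = burden * ratio = 3.4 * 1.48
= 5.032 m
Then, calculate the area:
Area = burden * spacing = 3.4 * 5.032
= 17.1088 m^2

17.1088 m^2


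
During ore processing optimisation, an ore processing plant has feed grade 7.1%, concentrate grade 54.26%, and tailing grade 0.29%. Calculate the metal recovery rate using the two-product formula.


96.4309%

Using the two-product formula:
R = 100 * c * (f - t) / (f * (c - t))
Numerator = 100 * 54.26 * (7.1 - 0.29)
= 100 * 54.26 * 6.81
= 36951.06
Denominator = 7.1 * (54.26 - 0.29)
= 7.1 * 53.97
= 383.187
R = 36951.06 / 383.187
= 96.4309%


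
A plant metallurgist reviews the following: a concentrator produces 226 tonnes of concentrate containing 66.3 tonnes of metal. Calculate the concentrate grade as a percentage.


Grade = (metal in concentrate / concentrate mass) * 100
= (66.3 / 226) * 100
= 0.2933628319 * 100
= 29.3363%

29.3363%


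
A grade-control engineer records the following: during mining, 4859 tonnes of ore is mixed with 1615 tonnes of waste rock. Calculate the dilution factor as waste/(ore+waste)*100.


Total material = ore + waste
= 4859 + 1615 = 6474 tonnes
Dilution = waste / total * 100
= 1615 / 6474 * 100
= 0.249459376 * 100
= 24.9459%

24.9459%


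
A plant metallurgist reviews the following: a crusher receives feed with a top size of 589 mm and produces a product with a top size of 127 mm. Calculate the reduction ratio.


Reduction ratio = feed size / product size
= 589 / 127
= 4.6378

4.6378


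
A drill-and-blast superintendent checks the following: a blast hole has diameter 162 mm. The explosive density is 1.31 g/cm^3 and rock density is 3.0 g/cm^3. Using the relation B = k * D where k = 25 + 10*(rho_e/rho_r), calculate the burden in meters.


First, compute k:
rho_e / rho_r = 1.31 / 3.0 = 0.4366666667
k = 25 + 10 * 0.4366666667 = 29.36666667
Then, compute burden:
B = k * D / 1000 = 29.36666667 * 162 / 1000
= 4757.4 / 1000
= 4.7574 m

4.7574 m


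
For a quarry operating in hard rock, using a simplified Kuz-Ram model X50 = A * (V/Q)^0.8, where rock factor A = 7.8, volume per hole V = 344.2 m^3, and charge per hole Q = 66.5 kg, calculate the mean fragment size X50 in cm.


Compute V/Q:
V/Q = 344.2 / 66.5 = 5.17593985
Raise to the power 0.8:
(V/Q)^0.8 = 5.17593985^0.8 = 3.725558408
Multiply by A:
X50 = 7.8 * 3.725558408
= 29.0594 cm

29.0594 cm


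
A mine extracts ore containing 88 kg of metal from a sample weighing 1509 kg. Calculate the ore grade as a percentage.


5.8317%

Ore grade = (metal mass / ore mass) * 100
= (88 / 1509) * 100
= 0.05831676607 * 100
= 5.8317%


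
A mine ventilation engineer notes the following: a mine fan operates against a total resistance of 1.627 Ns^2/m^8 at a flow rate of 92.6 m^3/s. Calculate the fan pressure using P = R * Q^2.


Compute Q^2:
Q^2 = 92.6^2 = 8574.76
Compute pressure:
P = R * Q^2 = 1.627 * 8574.76
= 13951.1345 Pa

13951.1345 Pa


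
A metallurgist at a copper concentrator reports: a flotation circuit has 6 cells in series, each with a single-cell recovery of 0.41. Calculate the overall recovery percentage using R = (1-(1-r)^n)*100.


95.7819%

Complement of single-cell recovery:
1 - r = 1 - 0.41 = 0.59
Raise to power n:
(1 - r)^6 = 0.59^6 = 0.04218053364
Overall recovery:
R = (1 - 0.04218053364) * 100
= 95.7819%


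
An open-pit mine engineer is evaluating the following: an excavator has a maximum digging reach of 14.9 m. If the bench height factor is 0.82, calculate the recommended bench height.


12.218 m

Bench height = reach * factor
= 14.9 * 0.82
= 12.218 m


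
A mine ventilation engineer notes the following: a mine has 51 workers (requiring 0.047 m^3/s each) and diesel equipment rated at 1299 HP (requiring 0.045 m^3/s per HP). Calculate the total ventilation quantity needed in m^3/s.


Airflow for workers:
Q_people = 51 * 0.047 = 2.397 m^3/s
Airflow for diesel equipment:
Q_diesel = 1299 * 0.045 = 58.455 m^3/s
Total ventilation:
Q_total = 2.397 + 58.455
= 60.852 m^3/s

60.852 m^3/s


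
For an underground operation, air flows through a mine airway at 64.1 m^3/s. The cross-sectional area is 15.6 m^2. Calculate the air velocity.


4.109 m/s

Velocity = flow rate / cross-sectional area
= 64.1 / 15.6
= 4.109 m/s


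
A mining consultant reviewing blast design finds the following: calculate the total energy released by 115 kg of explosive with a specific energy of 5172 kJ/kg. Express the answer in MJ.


594.78 MJ

Energy = mass * specific_energy / 1000
= 115 * 5172 / 1000
= 594780 / 1000
= 594.78 MJ


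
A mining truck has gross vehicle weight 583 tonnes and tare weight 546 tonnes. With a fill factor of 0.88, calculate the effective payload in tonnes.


32.56 tonnes

Maximum payload = gross - tare
= 583 - 546 = 37 tonnes
Effective payload = max payload * fill factor
= 37 * 0.88
= 32.56 tonnes


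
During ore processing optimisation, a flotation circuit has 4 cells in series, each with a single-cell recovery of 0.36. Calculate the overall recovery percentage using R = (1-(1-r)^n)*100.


Complement of single-cell recovery:
1 - r = 1 - 0.36 = 0.64
Raise to power n:
(1 - r)^4 = 0.64^4 = 0.16777216
Overall recovery:
R = (1 - 0.16777216) * 100
= 83.2228%

83.2228%


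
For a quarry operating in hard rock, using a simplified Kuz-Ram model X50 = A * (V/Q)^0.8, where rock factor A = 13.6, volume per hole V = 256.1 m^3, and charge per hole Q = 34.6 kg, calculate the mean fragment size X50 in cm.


Compute V/Q:
V/Q = 256.1 / 34.6 = 7.401734104
Raise to the power 0.8:
(V/Q)^0.8 = 7.401734104^0.8 = 4.959829915
Multiply by A:
X50 = 13.6 * 4.959829915
= 67.4537 cm

67.4537 cm


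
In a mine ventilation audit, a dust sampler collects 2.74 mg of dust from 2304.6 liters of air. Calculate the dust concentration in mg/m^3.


1.1889 mg/m^3

Convert liters to m^3: 1 m^3 = 1000 L
Concentration = mass / volume * 1000
= 2.74 / 2304.6 * 1000
= 0.001188926495 * 1000
= 1.1889 mg/m^3


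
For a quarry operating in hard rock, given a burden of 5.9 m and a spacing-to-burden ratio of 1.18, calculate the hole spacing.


Spacing = burden * ratio
= 5.9 * 1.18
= 6.962 m

6.962 m


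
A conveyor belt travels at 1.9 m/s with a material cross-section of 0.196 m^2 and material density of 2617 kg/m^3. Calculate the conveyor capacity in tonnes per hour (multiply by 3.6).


Volumetric flow = speed * area
= 1.9 * 0.196 = 0.3724 m^3/s
Mass flow = volumetric * density
= 0.3724 * 2617 = 974.5708 kg/s
Convert to t/h: multiply by 3.6
Capacity = 974.5708 * 3.6
= 3508.4549 t/h

3508.4549 t/h


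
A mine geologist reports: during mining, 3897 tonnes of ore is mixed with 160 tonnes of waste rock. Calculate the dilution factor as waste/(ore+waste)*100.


Total material = ore + waste
= 3897 + 160 = 4057 tonnes
Dilution = waste / total * 100
= 160 / 4057 * 100
= 0.03943800838 * 100
= 3.9438%

3.9438%


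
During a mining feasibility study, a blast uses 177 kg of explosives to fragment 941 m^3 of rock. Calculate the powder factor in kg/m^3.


Powder factor = explosive mass / rock volume
= 177 / 941
= 0.1881 kg/m^3

0.1881 kg/m^3


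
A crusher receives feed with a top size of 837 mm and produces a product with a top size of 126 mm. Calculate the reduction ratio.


Reduction ratio = feed size / product size
= 837 / 126
= 6.6429

6.6429


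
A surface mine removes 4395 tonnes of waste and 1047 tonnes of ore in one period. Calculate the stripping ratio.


4.1977

Stripping ratio = waste tonnage / ore tonnage
= 4395 / 1047
= 4.1977


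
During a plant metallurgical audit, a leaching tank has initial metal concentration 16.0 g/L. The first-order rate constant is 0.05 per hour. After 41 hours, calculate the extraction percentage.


87.1265%

Compute the exponent:
-k * t = -0.05 * 41 = -2.05
Remaining concentration:
C = 16.0 * exp(-2.05)
= 16.0 * 0.1287349036
= 2.059758457 g/L
Extracted = 16.0 - 2.059758457 = 13.94024154 g/L
Extraction % = 13.94024154 / 16.0 * 100
= 87.1265%
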